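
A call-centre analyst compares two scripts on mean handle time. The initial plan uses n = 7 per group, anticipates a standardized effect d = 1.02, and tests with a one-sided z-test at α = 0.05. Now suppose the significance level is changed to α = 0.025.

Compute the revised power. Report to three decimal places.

δ = d·√(n/2) = 1.02 × √(7/2) = 1.9082 (unchanged). New critical value: z_{0.025} = 1.960.
Revised power = Φ(δ − 1.960) = Φ(-0.052) = 0.4794.

Power ≈ 0.479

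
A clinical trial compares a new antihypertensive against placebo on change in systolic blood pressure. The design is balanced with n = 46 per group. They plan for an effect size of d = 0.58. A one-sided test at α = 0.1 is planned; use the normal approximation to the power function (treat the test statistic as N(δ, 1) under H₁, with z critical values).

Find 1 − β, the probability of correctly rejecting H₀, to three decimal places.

Noncentrality parameter: δ = d·√(n/2) = 0.58 × √(46/2) = 2.7816
Critical value for a one-sided test at α = 0.1: z_α = 1.282.
Power = P(Z > 1.282 − δ) = Φ(1.500) = 0.9332.

Power ≈ 0.933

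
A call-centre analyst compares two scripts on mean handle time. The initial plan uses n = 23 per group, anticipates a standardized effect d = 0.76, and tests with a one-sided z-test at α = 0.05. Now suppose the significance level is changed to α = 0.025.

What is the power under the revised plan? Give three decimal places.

δ = d·√(n/2) = 0.76 × √(23/2) = 2.5773 (unchanged). New critical value: z_{0.025} = 1.960.
Revised power = Φ(δ − 1.960) = Φ(0.617) = 0.7315.

Power ≈ 0.731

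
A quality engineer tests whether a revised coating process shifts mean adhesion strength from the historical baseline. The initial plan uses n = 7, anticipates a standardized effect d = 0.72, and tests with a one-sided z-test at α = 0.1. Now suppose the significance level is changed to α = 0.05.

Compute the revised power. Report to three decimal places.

Power ≈ 0.603

δ = d·√n = 0.72 × √7 = 1.9049 (unchanged). New critical value: z_{0.05} = 1.645.
Revised power = Φ(δ − 1.645) = Φ(0.260) = 0.6026.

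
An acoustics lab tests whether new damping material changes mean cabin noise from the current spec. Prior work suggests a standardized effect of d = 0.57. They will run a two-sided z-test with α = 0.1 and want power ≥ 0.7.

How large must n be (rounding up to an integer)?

n = 15

Set Φ(δ − 1.645) = 0.7; then δ − 1.645 = Φ⁻¹(0.7) = 0.524, giving δ = 2.169.
(The Φ(−δ − z_{α/2}) term is vanishingly small for δ > 0 and is dropped in the standard sample-size formula.)
δ = d·√n ⇒ n = (δ/d)² = (2.169 / 0.57)² = 14.48.
Round up to the next whole unit.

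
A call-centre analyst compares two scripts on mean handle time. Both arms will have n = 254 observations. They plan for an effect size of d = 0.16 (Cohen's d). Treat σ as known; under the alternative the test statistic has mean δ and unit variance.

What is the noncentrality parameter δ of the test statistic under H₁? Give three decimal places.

δ ≈ 1.803

The noncentrality parameter scales effect size by the design's sample-size factor: δ = d·√(n/2) = 0.16 × √(254/2) = 1.8031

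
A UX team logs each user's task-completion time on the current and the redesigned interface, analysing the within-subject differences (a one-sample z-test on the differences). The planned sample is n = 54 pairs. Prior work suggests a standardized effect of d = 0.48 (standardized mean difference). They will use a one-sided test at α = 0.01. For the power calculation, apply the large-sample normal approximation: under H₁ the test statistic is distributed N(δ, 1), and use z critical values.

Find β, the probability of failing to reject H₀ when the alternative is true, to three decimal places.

Noncentrality parameter: δ = d·√n = 0.48 × √54 = 3.5273
One-sided α = 0.01 → critical value z_{0.01} = 2.326.
Power = Φ(δ − 2.326) = Φ(1.201) = 0.8851.
Type II error: β = 1 − power = 1 − 0.8851 = 0.1149.

β ≈ 0.115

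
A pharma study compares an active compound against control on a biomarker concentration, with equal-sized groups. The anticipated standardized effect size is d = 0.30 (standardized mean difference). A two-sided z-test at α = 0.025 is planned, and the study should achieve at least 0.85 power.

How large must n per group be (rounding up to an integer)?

n = 239 per group

Set Φ(δ − 2.241) = 0.85; then δ − 2.241 = Φ⁻¹(0.85) = 1.036, giving δ = 3.278.
(The Φ(−δ − z_{α/2}) term is vanishingly small for δ > 0 and is dropped in the standard sample-size formula.)
δ = d·√(n/2) ⇒ n = 2(δ/d)² = 2 × (3.278 / 0.30)² = 238.76.
Rounding up, n = 239 per group.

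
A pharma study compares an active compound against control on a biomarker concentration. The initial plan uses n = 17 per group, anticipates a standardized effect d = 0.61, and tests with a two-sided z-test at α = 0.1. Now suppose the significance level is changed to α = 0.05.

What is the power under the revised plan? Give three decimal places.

Power ≈ 0.428

δ = d·√(n/2) = 0.61 × √(17/2) = 1.7784 (unchanged). New critical value: z_{0.025} = 1.960.
Revised power = Φ(δ − 1.960) + Φ(−δ − 1.960) = Φ(-0.182) + Φ(-3.738) = 0.4280 + 0.0001 = 0.4281.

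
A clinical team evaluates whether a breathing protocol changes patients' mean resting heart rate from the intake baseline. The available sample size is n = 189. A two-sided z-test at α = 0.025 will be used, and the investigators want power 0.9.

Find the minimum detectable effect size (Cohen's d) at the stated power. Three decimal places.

d ≈ 0.256

Need Φ(δ − 2.241) = 0.9, so δ = 2.241 + 1.282 = 3.523.
(The second rejection-region term Φ(−δ − z_{α/2}) is negligible and dropped.)
δ = d·√n ⇒ d = δ/√n = 3.523/√189 = 0.2563.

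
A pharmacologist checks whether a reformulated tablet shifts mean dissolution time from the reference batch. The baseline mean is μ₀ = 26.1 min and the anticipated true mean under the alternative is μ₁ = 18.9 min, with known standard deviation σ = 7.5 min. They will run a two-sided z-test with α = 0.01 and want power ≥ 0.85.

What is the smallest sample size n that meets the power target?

Standardized effect: d = |μ₁ − μ₀| / σ = |18.9 − 26.1| / 7.5 = 0.9600
For power 0.85 need Φ(δ − z_{0.005}) = 0.85, so δ = z_{0.005} + z_{0.15} = 2.576 + 1.036 = 3.612.
(The Φ(−δ − z_{α/2}) term is vanishingly small for δ > 0 and is dropped in the standard sample-size formula.)
δ = d·√n ⇒ n = (δ/d)² = (3.612 / 0.9600)² = 14.16.
Round up to the next whole unit.

n = 15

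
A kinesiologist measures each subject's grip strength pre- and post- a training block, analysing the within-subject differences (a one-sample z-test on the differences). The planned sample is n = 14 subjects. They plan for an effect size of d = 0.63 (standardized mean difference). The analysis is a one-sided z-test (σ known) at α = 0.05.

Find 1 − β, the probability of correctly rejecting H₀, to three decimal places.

Power ≈ 0.762

Noncentrality parameter: δ = d·√n = 0.63 × √14 = 2.3572
Critical value for a one-sided test at α = 0.05: z_α = 1.645.
Power = P(Z > 1.645 − δ) = Φ(0.712) = 0.7619.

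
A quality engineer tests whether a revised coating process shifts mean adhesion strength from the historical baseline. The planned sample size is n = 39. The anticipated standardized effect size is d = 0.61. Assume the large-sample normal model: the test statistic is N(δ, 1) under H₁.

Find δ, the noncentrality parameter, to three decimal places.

δ = d·√n = 0.61 × √39 = 3.8094

δ ≈ 3.809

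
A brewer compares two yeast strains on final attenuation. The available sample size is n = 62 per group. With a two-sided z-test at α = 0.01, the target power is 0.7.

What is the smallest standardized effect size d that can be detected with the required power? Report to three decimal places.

Need Φ(δ − 2.576) = 0.7, so δ = 2.576 + 0.524 = 3.100.
(Lower-tail contribution to power is negligible for δ > 0.)
δ = d·√(n/2) ⇒ d = δ/√(n/2) = 3.100/√(62/2) = 0.5568.

d ≈ 0.557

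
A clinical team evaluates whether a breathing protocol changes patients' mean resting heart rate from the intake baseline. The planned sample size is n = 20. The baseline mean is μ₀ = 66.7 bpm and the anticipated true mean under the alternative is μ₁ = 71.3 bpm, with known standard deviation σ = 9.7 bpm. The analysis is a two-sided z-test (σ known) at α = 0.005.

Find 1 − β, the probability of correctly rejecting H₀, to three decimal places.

Power ≈ 0.246

Standardized effect: d = |μ₁ − μ₀| / σ = |71.3 − 66.7| / 9.7 = 0.4742
Noncentrality parameter: δ = d·√n = 0.4742 × √20 = 2.1208
Critical value for a two-sided test at α = 0.005: z_{α/2} = 2.807.
Power = Φ(δ − 2.807) + Φ(−δ − 2.807) = Φ(-0.686) + Φ(-4.928) = 0.2463 + 0.0000 = 0.2463.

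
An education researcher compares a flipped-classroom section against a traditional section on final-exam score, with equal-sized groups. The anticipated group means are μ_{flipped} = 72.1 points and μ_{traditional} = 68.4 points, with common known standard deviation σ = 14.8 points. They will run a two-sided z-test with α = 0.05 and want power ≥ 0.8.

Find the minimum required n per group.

Standardized effect: d = |μ_{flipped} − μ_{traditional}| / σ = |72.1 − 68.4| / 14.8 = 0.2500
Set Φ(δ − 1.960) = 0.8; then δ − 1.960 = Φ⁻¹(0.8) = 0.842, giving δ = 2.802.
(The Φ(−δ − z_{α/2}) term is vanishingly small for δ > 0 and is dropped in the standard sample-size formula.)
δ = d·√(n/2) ⇒ n = 2(δ/d)² = 2 × (2.802 / 0.2500)² = 251.16.
Round up to the next whole unit.

n = 252 per group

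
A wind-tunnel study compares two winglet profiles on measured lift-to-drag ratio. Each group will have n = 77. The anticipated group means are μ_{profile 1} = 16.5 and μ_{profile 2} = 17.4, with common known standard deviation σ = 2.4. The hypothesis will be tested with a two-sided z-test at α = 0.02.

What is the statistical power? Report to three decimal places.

Standardized effect: d = |μ_{profile 1} − μ_{profile 2}| / σ = |16.5 − 17.4| / 2.4 = 0.3750
Noncentrality parameter: δ = d·√(n/2) = 0.3750 × √(77/2) = 2.3268
Two-sided α = 0.02 → critical value z_{0.01} = 2.326.
Power = Φ(δ − 2.326) + Φ(−δ − 2.326) = Φ(0.000) + Φ(-4.653) = 0.5002 + 0.0000 = 0.5002.

Power ≈ 0.500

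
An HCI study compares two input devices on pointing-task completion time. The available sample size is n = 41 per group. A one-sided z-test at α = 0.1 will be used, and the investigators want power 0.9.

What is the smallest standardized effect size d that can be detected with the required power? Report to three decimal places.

Required noncentrality: δ = z_{0.1} + z_{0.10} = 1.282 + 1.282 = 2.563.
δ = d·√(n/2) ⇒ d = δ/√(n/2) = 2.563/√(41/2) = 0.5661.

d ≈ 0.566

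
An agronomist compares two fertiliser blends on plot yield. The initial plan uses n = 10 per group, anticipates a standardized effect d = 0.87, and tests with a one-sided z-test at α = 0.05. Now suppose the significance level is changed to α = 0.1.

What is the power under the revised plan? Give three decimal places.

δ = d·√(n/2) = 0.87 × √(10/2) = 1.9454 (unchanged). New critical value: z_{0.1} = 1.282.
Revised power = P(Z > 1.282 − δ) = Φ(0.664) = 0.7466.

Power ≈ 0.747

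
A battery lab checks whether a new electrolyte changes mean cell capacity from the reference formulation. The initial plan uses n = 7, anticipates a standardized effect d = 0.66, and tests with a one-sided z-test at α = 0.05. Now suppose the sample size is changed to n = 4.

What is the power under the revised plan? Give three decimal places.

With n = 4: δ = d·√n = 0.66 × √4 = 1.3200. Critical value z_{0.05} = 1.645.
Revised power = P(Z > 1.645 − δ) = Φ(-0.325) = 0.3726.

Power ≈ 0.373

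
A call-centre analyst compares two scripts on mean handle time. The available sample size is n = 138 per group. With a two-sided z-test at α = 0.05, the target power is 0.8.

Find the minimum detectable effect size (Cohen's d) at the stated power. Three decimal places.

Required noncentrality: δ = z_{0.025} + z_{0.20} = 1.960 + 0.842 = 2.802.
(The second rejection-region term Φ(−δ − z_{α/2}) is negligible and dropped.)
δ = d·√(n/2) ⇒ d = δ/√(n/2) = 2.802/√(138/2) = 0.3373.

d ≈ 0.337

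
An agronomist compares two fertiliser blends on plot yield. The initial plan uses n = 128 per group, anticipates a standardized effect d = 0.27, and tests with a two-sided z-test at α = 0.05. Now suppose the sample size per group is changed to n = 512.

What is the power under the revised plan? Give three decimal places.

With n = 512 per group: δ = d·√(n/2) = 0.27 × √(512/2) = 4.3200. Critical value z_{0.025} = 1.960.
Revised power = Φ(δ − 1.960) + Φ(−δ − 1.960) = Φ(2.360) + Φ(-6.280) = 0.9909 + 0.0000 = 0.9909.

Power ≈ 0.991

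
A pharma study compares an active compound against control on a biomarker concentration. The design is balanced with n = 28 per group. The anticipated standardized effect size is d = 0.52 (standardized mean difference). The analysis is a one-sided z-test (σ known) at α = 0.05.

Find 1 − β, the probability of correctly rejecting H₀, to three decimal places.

Noncentrality parameter: δ = d·√(n/2) = 0.52 × √(28/2) = 1.9457
Critical value for a one-sided test at α = 0.05: z_α = 1.645.
Power = P(Z > 1.645 − δ) = Φ(0.301) = 0.6182.

Power ≈ 0.618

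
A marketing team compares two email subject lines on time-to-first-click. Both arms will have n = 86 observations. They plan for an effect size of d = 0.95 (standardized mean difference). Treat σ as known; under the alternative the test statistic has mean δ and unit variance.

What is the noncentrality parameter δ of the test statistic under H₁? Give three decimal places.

δ ≈ 6.230

δ = d·√(n/2) = 0.95 × √(86/2) = 6.2296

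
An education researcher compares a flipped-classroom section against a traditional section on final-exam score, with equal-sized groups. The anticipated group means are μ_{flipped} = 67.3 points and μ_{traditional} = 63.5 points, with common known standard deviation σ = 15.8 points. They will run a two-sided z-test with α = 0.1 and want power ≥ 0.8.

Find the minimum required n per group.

n = 214 per group

Standardized effect: d = |μ_{flipped} − μ_{traditional}| / σ = |67.3 − 63.5| / 15.8 = 0.2405
For power 0.8 need Φ(δ − z_{0.05}) = 0.8, so δ = z_{0.05} + z_{0.20} = 1.645 + 0.842 = 2.486.
(For δ > 0 the lower-tail rejection region contributes negligibly to power, so the one-term inversion is standard.)
δ = d·√(n/2) ⇒ n = 2(δ/d)² = 2 × (2.486 / 0.2405)² = 213.77.
Rounding up, n = 214 per group.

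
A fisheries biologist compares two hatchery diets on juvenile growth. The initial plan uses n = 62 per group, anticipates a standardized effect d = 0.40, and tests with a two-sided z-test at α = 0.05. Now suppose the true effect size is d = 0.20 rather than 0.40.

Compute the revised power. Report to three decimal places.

Power ≈ 0.200

With d = 0.20: δ = d·√(n/2) = 0.20 × √(62/2) = 1.1136. Critical value z_{0.025} = 1.960.
Revised power = Φ(δ − 1.960) + Φ(−δ − 1.960) = Φ(-0.846) + Φ(-3.074) = 0.1987 + 0.0011 = 0.1997.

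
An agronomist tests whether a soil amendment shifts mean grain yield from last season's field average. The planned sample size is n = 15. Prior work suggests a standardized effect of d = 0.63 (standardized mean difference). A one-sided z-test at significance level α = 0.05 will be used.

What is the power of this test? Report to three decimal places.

Noncentrality parameter: δ = d·√n = 0.63 × √15 = 2.4400
One-sided α = 0.05 → critical value z_{0.05} = 1.645.
Power = Φ(δ − 1.645) = Φ(0.795) = 0.7867.

Power ≈ 0.787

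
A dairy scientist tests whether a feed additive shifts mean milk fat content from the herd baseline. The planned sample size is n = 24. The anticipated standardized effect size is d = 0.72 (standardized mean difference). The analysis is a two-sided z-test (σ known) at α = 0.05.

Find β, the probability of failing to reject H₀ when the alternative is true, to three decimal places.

β ≈ 0.059

Noncentrality parameter: δ = d·√n = 0.72 × √24 = 3.5273
Two-sided α = 0.05 → critical value z_{0.025} = 1.960.
Power = Φ(δ − 1.960) + Φ(−δ − 1.960) = Φ(1.567) + Φ(-5.487) = 0.9415 + 0.0000 = 0.9415.
Type II error: β = 1 − power = 1 − 0.9415 = 0.0585.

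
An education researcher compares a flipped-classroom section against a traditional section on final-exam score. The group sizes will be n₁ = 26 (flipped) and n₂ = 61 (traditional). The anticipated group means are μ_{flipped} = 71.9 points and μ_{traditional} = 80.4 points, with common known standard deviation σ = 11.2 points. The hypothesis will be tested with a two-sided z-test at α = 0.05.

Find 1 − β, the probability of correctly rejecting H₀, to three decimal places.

Standardized effect: d = |μ_{flipped} − μ_{traditional}| / σ = |71.9 − 80.4| / 11.2 = 0.7589
Noncentrality parameter: δ = d / √(1/n₁ + 1/n₂) = 0.7589 / √(1/26 + 1/61) = 3.2404
Two-sided α = 0.05 → critical value z_{0.025} = 1.960.
Power = Φ(δ − 1.960) + Φ(−δ − 1.960) = Φ(1.280) + Φ(-5.200) = 0.8998 + 0.0000 = 0.8998.

Power ≈ 0.900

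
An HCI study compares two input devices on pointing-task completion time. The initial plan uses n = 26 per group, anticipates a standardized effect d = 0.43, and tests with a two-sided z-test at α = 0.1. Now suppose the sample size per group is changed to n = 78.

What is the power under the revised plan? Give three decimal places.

Power ≈ 0.851

With n = 78 per group: δ = d·√(n/2) = 0.43 × √(78/2) = 2.6853. Critical value z_{0.05} = 1.645.
Revised power = Φ(δ − 1.645) + Φ(−δ − 1.645) = Φ(1.040) + Φ(-4.330) = 0.8509 + 0.0000 = 0.8510.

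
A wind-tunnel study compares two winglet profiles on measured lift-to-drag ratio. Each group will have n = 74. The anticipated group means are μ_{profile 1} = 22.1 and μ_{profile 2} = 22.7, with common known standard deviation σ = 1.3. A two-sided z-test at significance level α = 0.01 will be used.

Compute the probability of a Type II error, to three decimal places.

β ≈ 0.408

Standardized effect: d = |μ_{profile 1} − μ_{profile 2}| / σ = |22.1 − 22.7| / 1.3 = 0.4615
Noncentrality parameter: δ = d·√(n/2) = 0.4615 × √(74/2) = 2.8074
Critical value for a two-sided test at α = 0.01: z_{α/2} = 2.576.
Power = Φ(δ − 2.576) + Φ(−δ − 2.576) = Φ(0.232) + Φ(-5.383) = 0.5916 + 0.0000 = 0.5916.
Type II error: β = 1 − power = 1 − 0.5916 = 0.4084.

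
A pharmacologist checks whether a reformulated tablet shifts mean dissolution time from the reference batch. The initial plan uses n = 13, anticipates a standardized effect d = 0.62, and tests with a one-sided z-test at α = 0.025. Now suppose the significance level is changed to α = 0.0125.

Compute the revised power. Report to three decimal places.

Power ≈ 0.498

δ = d·√n = 0.62 × √13 = 2.2354 (unchanged). New critical value: z_{0.0125} = 2.241.
Revised power = P(Z > 2.241 − δ) = Φ(-0.006) = 0.4976.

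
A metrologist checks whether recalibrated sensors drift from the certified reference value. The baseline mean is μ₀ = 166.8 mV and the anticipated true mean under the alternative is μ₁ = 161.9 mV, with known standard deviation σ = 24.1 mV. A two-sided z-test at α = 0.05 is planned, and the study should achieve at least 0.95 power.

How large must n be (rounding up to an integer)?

n = 315

Standardized effect: d = |μ₁ − μ₀| / σ = |161.9 − 166.8| / 24.1 = 0.2033
Set Φ(δ − 1.960) = 0.95; then δ − 1.960 = Φ⁻¹(0.95) = 1.645, giving δ = 3.605.
(For δ > 0 the lower-tail rejection region contributes negligibly to power, so the one-term inversion is standard.)
δ = d·√n ⇒ n = (δ/d)² = (3.605 / 0.2033)² = 314.35.
Round up to the next whole unit.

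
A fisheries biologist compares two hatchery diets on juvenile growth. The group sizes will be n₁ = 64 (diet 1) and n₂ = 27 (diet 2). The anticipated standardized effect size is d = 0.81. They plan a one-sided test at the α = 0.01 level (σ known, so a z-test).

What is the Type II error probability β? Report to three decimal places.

Noncentrality parameter: δ = d / √(1/n₁ + 1/n₂) = 0.81 / √(1/64 + 1/27) = 3.5297
One-sided α = 0.01 → critical value z_{0.01} = 2.326.
Power = Φ(δ − 2.326) = Φ(1.203) = 0.8856.
Type II error: β = 1 − power = 1 − 0.8856 = 0.1144.

β ≈ 0.114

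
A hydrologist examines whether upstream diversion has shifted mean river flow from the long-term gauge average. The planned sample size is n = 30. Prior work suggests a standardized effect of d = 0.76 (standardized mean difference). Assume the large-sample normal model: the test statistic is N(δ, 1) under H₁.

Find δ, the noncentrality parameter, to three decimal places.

The noncentrality parameter scales effect size by the design's sample-size factor: δ = d·√n = 0.76 × √30 = 4.1627

δ ≈ 4.163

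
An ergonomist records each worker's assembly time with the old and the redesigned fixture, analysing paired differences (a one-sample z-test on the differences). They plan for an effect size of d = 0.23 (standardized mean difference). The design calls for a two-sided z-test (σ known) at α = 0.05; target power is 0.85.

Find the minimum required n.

n = 170

For power 0.85 need Φ(δ − z_{0.025}) = 0.85, so δ = z_{0.025} + z_{0.15} = 1.960 + 1.036 = 2.996.
(For δ > 0 the lower-tail rejection region contributes negligibly to power, so the one-term inversion is standard.)
δ = d·√n ⇒ n = (δ/d)² = (2.996 / 0.23)² = 169.72.
Round up to the next whole unit.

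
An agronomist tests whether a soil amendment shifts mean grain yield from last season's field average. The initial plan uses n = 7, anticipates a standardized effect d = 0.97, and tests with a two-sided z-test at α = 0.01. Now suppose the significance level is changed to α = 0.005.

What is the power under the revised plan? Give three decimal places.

δ = d·√n = 0.97 × √7 = 2.5664 (unchanged). New critical value: z_{0.0025} = 2.807.
Revised power = Φ(δ − 2.807) + Φ(−δ − 2.807) = Φ(-0.241) + Φ(-5.373) = 0.4049 + 0.0000 = 0.4049.

Power ≈ 0.405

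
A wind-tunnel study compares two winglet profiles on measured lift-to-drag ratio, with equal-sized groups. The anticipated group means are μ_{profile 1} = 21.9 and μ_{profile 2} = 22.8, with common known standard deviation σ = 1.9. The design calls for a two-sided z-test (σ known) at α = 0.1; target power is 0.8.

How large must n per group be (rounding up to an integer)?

n = 56 per group

Standardized effect: d = |μ_{profile 1} − μ_{profile 2}| / σ = |21.9 − 22.8| / 1.9 = 0.4737
Set Φ(δ − 1.645) = 0.8; then δ − 1.645 = Φ⁻¹(0.8) = 0.842, giving δ = 2.486.
(For δ > 0 the lower-tail rejection region contributes negligibly to power, so the one-term inversion is standard.)
δ = d·√(n/2) ⇒ n = 2(δ/d)² = 2 × (2.486 / 0.4737)² = 55.11.
Round up to the next whole unit.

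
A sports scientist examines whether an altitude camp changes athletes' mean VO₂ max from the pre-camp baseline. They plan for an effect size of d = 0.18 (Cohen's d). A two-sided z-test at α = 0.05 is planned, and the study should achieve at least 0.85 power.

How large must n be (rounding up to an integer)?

n = 278

For power 0.85 need Φ(δ − z_{0.025}) = 0.85, so δ = z_{0.025} + z_{0.15} = 1.960 + 1.036 = 2.996.
(For δ > 0 the lower-tail rejection region contributes negligibly to power, so the one-term inversion is standard.)
δ = d·√n ⇒ n = (δ/d)² = (2.996 / 0.18)² = 277.11.
Rounding up, n = 278.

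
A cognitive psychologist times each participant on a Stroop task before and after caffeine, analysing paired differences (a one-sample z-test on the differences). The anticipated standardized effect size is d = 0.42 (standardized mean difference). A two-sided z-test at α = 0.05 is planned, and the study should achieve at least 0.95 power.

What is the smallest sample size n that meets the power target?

n = 74

Set Φ(δ − 1.960) = 0.95; then δ − 1.960 = Φ⁻¹(0.95) = 1.645, giving δ = 3.605.
(For δ > 0 the lower-tail rejection region contributes negligibly to power, so the one-term inversion is standard.)
δ = d·√n ⇒ n = (δ/d)² = (3.605 / 0.42)² = 73.67.
Round up to the next whole unit.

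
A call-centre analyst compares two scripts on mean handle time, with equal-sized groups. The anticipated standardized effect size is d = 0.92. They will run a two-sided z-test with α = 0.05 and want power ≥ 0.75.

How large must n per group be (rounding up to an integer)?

n = 17 per group

Set Φ(δ − 1.960) = 0.75; then δ − 1.960 = Φ⁻¹(0.75) = 0.674, giving δ = 2.634.
(For δ > 0 the lower-tail rejection region contributes negligibly to power, so the one-term inversion is standard.)
δ = d·√(n/2) ⇒ n = 2(δ/d)² = 2 × (2.634 / 0.92)² = 16.40.
Rounding up, n = 17 per group.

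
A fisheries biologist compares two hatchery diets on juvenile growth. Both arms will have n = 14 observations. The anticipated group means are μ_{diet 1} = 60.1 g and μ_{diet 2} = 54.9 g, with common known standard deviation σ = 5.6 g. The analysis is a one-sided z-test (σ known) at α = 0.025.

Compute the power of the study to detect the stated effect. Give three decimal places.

Standardized effect: d = |μ_{diet 1} − μ_{diet 2}| / σ = |60.1 − 54.9| / 5.6 = 0.9286
Noncentrality parameter: δ = d·√(n/2) = 0.9286 × √(14/2) = 2.4568
One-sided α = 0.025 → critical value z_{0.025} = 1.960.
Power = P(Z > 1.960 − δ) = Φ(0.497) = 0.6903.

Power ≈ 0.690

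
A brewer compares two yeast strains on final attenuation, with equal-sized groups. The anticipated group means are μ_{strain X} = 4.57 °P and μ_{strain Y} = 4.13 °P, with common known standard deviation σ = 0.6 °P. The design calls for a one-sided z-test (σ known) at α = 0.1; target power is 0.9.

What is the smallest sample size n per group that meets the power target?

n = 25 per group

Standardized effect: d = |μ_{strain X} − μ_{strain Y}| / σ = |4.57 − 4.13| / 0.6 = 0.7333
For power 0.9 need Φ(δ − z_{0.1}) = 0.9, so δ = z_{0.1} + z_{0.10} = 1.282 + 1.282 = 2.563.
δ = d·√(n/2) ⇒ n = 2(δ/d)² = 2 × (2.563 / 0.7333)² = 24.43.
Round up to the next whole unit.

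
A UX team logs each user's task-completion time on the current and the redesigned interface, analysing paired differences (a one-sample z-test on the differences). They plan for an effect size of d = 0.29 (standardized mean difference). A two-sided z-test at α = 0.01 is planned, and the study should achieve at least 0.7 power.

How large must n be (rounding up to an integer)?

n = 115

For power 0.7 need Φ(δ − z_{0.005}) = 0.7, so δ = z_{0.005} + z_{0.30} = 2.576 + 0.524 = 3.100.
(Ignoring the negligible lower-tail rejection probability gives the usual closed-form inversion.)
δ = d·√n ⇒ n = (δ/d)² = (3.100 / 0.29)² = 114.29.
Rounding up, n = 115.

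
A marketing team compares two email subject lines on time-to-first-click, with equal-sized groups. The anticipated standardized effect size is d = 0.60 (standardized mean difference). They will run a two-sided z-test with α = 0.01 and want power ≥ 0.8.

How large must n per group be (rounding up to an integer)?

For power 0.8 need Φ(δ − z_{0.005}) = 0.8, so δ = z_{0.005} + z_{0.20} = 2.576 + 0.842 = 3.417.
(The Φ(−δ − z_{α/2}) term is vanishingly small for δ > 0 and is dropped in the standard sample-size formula.)
δ = d·√(n/2) ⇒ n = 2(δ/d)² = 2 × (3.417 / 0.60)² = 64.88.
Round up to the next whole unit.

n = 65 per group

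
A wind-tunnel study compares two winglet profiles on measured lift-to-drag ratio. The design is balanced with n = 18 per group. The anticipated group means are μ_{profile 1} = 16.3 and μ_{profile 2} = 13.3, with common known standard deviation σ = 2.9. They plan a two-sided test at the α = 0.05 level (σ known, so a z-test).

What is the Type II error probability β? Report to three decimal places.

Standardized effect: d = |μ_{profile 1} − μ_{profile 2}| / σ = |16.3 − 13.3| / 2.9 = 1.0345
Noncentrality parameter: δ = d·√(n/2) = 1.0345 × √(18/2) = 3.1034
Critical value for a two-sided test at α = 0.05: z_{α/2} = 1.960.
Power = Φ(δ − 1.960) + Φ(−δ − 1.960) = Φ(1.143) + Φ(-5.063) = 0.8736 + 0.0000 = 0.8736.
Type II error: β = 1 − power = 1 − 0.8736 = 0.1264.

β ≈ 0.126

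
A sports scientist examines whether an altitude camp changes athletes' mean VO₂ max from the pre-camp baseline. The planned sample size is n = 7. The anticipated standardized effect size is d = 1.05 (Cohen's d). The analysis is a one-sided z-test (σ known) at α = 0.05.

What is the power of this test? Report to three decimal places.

Power ≈ 0.871

Noncentrality parameter: δ = d·√n = 1.05 × √7 = 2.7780
Critical value for a one-sided test at α = 0.05: z_α = 1.645.
Power = Φ(δ − 1.645) = Φ(1.133) = 0.8714.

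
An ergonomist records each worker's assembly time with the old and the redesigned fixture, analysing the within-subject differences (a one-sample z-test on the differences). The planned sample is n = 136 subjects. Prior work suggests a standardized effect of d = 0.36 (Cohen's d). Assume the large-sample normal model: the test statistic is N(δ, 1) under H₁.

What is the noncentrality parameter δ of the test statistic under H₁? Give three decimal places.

δ = d·√n = 0.36 × √136 = 4.1983

δ ≈ 4.198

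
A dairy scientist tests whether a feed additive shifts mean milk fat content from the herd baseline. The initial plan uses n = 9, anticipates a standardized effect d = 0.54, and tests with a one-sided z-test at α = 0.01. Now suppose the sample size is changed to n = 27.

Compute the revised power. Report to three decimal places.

With n = 27: δ = d·√n = 0.54 × √27 = 2.8059. Critical value z_{0.01} = 2.326.
Revised power = Φ(δ − 2.326) = Φ(0.480) = 0.6842.

Power ≈ 0.684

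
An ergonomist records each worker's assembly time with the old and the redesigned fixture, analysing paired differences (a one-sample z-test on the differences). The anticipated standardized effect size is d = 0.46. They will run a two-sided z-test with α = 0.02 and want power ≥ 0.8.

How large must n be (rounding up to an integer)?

n = 48

Set Φ(δ − 2.326) = 0.8; then δ − 2.326 = Φ⁻¹(0.8) = 0.842, giving δ = 3.168.
(The Φ(−δ − z_{α/2}) term is vanishingly small for δ > 0 and is dropped in the standard sample-size formula.)
δ = d·√n ⇒ n = (δ/d)² = (3.168 / 0.46)² = 47.43.
Rounding up, n = 48.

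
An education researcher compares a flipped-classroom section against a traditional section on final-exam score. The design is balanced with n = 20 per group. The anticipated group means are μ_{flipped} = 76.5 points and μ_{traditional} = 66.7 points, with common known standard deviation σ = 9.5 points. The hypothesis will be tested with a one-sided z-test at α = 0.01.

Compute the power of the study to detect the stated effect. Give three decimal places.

Standardized effect: d = |μ_{flipped} − μ_{traditional}| / σ = |76.5 − 66.7| / 9.5 = 1.0316
Noncentrality parameter: δ = d·√(n/2) = 1.0316 × √(20/2) = 3.2621
One-sided α = 0.01 → critical value z_{0.01} = 2.326.
Power = Φ(δ − 2.326) = Φ(0.936) = 0.8253.

Power ≈ 0.825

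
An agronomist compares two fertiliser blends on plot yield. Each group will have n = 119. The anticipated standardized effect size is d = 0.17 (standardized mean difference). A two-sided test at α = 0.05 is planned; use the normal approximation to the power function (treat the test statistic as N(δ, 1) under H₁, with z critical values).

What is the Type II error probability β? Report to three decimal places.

β ≈ 0.741

Noncentrality parameter: δ = d·√(n/2) = 0.17 × √(119/2) = 1.3113
Two-sided α = 0.05 → critical value z_{0.025} = 1.960.
Power = Φ(δ − 1.960) + Φ(−δ − 1.960) = Φ(-0.649) + Φ(-3.271) = 0.2583 + 0.0005 = 0.2588.
Type II error: β = 1 − power = 1 − 0.2588 = 0.7412.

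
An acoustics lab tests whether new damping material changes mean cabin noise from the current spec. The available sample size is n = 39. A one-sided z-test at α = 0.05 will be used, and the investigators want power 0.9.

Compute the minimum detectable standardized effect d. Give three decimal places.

Required noncentrality: δ = z_{0.05} + z_{0.10} = 1.645 + 1.282 = 2.926.
δ = d·√n ⇒ d = δ/√n = 2.926/√39 = 0.4686.

d ≈ 0.469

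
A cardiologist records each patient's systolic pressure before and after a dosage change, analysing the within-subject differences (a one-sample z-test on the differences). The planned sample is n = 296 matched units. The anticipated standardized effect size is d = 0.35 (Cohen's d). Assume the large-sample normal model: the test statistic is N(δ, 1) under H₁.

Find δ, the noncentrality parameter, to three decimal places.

The noncentrality parameter scales effect size by the design's sample-size factor: δ = d·√n = 0.35 × √296 = 6.0216

δ ≈ 6.022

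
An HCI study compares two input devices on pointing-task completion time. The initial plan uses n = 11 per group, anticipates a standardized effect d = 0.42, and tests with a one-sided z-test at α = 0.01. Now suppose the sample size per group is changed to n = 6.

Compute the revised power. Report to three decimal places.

Power ≈ 0.055

With n = 6 per group: δ = d·√(n/2) = 0.42 × √(6/2) = 0.7275. Critical value z_{0.01} = 2.326.
Revised power = Φ(δ − 2.326) = Φ(-1.599) = 0.0549.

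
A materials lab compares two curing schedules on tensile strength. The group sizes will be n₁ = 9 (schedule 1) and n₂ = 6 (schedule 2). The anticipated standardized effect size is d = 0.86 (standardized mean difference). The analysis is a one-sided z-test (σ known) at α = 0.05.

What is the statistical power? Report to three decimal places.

Noncentrality parameter: δ = d / √(1/n₁ + 1/n₂) = 0.86 / √(1/9 + 1/6) = 1.6317
One-sided α = 0.05 → critical value z_{0.05} = 1.645.
Power = Φ(δ − 1.645) = Φ(-0.013) = 0.4948.

Power ≈ 0.495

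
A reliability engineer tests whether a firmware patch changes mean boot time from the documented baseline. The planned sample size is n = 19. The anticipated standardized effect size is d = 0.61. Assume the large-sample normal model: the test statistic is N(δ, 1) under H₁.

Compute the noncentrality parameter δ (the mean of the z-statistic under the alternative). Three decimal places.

δ ≈ 2.659

The noncentrality parameter scales effect size by the design's sample-size factor: δ = d·√n = 0.61 × √19 = 2.6589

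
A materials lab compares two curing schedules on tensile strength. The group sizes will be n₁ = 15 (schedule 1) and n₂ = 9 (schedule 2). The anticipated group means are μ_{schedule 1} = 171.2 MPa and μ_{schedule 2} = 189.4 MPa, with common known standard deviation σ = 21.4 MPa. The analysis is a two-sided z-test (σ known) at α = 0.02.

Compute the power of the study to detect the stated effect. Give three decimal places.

Power ≈ 0.379

Standardized effect: d = |μ_{schedule 1} − μ_{schedule 2}| / σ = |171.2 − 189.4| / 21.4 = 0.8505
Noncentrality parameter: δ = d / √(1/n₁ + 1/n₂) = 0.8505 / √(1/15 + 1/9) = 2.0171
Two-sided α = 0.02 → critical value z_{0.01} = 2.326.
Power = Φ(δ − 2.326) + Φ(−δ − 2.326) = Φ(-0.309) + Φ(-4.343) = 0.3786 + 0.0000 = 0.3786.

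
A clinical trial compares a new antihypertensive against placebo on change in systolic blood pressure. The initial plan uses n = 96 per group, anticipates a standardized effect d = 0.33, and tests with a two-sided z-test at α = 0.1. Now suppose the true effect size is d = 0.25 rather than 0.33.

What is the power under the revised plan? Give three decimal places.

With d = 0.25: δ = d·√(n/2) = 0.25 × √(96/2) = 1.7321. Critical value z_{0.05} = 1.645.
Revised power = Φ(δ − 1.645) + Φ(−δ − 1.645) = Φ(0.087) + Φ(-3.377) = 0.5347 + 0.0004 = 0.5351.

Power ≈ 0.535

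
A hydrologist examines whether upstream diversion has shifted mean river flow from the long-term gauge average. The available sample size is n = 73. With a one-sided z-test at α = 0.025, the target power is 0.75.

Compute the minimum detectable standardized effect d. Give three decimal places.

Need Φ(δ − 1.960) = 0.75, so δ = 1.960 + 0.674 = 2.634.
δ = d·√n ⇒ d = δ/√n = 2.634/√73 = 0.3083.

d ≈ 0.308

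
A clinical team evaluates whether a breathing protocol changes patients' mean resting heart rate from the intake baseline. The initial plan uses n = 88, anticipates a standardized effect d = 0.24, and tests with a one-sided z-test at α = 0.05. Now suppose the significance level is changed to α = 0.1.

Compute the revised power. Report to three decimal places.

Power ≈ 0.834

δ = d·√n = 0.24 × √88 = 2.2514 (unchanged). New critical value: z_{0.1} = 1.282.
Revised power = Φ(δ − 1.282) = Φ(0.970) = 0.8339.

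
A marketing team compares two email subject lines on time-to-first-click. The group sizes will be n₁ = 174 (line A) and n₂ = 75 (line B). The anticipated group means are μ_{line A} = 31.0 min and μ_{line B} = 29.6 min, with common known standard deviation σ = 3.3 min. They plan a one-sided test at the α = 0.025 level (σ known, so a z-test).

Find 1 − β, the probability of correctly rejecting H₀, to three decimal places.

Power ≈ 0.867

Standardized effect: d = |μ_{line A} − μ_{line B}| / σ = |31.0 − 29.6| / 3.3 = 0.4242
Noncentrality parameter: δ = d / √(1/n₁ + 1/n₂) = 0.4242 / √(1/174 + 1/75) = 3.0713
One-sided α = 0.025 → critical value z_{0.025} = 1.960.
Power = P(Z > 1.960 − δ) = Φ(1.111) = 0.8668.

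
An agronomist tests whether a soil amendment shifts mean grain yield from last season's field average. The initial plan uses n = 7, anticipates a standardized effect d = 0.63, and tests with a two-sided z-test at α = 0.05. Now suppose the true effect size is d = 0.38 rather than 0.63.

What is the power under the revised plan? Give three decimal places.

With d = 0.38: δ = d·√n = 0.38 × √7 = 1.0054. Critical value z_{0.025} = 1.960.
Revised power = Φ(δ − 1.960) + Φ(−δ − 1.960) = Φ(-0.955) + Φ(-2.965) = 0.1699 + 0.0015 = 0.1714.

Power ≈ 0.171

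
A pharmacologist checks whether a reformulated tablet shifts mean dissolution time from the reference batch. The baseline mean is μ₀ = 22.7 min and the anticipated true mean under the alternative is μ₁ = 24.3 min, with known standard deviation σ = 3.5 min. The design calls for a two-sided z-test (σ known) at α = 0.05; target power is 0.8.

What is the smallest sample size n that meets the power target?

n = 38

Standardized effect: d = |μ₁ − μ₀| / σ = |24.3 − 22.7| / 3.5 = 0.4571
Set Φ(δ − 1.960) = 0.8; then δ − 1.960 = Φ⁻¹(0.8) = 0.842, giving δ = 2.802.
(The Φ(−δ − z_{α/2}) term is vanishingly small for δ > 0 and is dropped in the standard sample-size formula.)
δ = d·√n ⇒ n = (δ/d)² = (2.802 / 0.4571)² = 37.56.
Rounding up, n = 38.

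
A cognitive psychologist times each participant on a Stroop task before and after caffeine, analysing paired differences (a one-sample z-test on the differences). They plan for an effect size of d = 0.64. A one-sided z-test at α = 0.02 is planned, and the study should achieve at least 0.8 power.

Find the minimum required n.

n = 21

Set Φ(δ − 2.054) = 0.8; then δ − 2.054 = Φ⁻¹(0.8) = 0.842, giving δ = 2.895.
δ = d·√n ⇒ n = (δ/d)² = (2.895 / 0.64)² = 20.47.
Rounding up, n = 21.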